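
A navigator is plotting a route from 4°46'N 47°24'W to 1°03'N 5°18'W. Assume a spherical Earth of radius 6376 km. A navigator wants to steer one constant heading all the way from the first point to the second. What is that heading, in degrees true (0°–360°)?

Meridional parts: M(φ₁)=+0.0833, M(φ₂)=+0.0183 → ΔM = -0.0650;  Δλ = +0.7348 rad
tan C = Δλ / ΔM = -11.3108 → C = 95.05°

95.1°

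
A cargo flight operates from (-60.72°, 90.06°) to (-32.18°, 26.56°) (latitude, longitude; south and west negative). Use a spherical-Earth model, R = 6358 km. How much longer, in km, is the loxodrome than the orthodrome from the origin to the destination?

163 km

Great circle: cos σ = sin φ₁ sin φ₂ + cos φ₁ cos φ₂ cos Δλ,  σ = 0.8642 rad → d_gc = 5494.7 km
Rhumb line: Δψ = +0.7486, q = Δφ/Δψ = 0.6654, d_rh = R√(Δφ²+q²Δλ²) = 5658.0 km
Excess = 5658.0 − 5494.7 = 163.3 ≈ 163 km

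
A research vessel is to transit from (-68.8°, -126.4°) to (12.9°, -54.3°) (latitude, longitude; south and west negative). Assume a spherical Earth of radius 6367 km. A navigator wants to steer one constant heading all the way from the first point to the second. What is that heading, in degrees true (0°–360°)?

33.5°

Δψ = ln[tan(π/4+φ₂/2)/tan(π/4+φ₁/2)] = +1.9029
Δλ = +1.2584 rad (taken the short way round)
course = atan2(Δλ, Δψ) = 33.48°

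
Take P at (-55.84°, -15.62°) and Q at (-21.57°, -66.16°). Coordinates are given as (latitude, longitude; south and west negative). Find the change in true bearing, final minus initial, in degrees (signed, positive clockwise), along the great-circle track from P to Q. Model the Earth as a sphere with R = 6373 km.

+34.3°

Initial bearing θ₁ = atan2(sin Δλ cos φ₂, cos φ₁ sin φ₂ − sin φ₁ cos φ₂ cos Δλ) = 291.49°
Final bearing θ₂ = (initial bearing from the destination back to the start) + 180° = 325.82°
Δθ = θ₂ − θ₁ = +34.3°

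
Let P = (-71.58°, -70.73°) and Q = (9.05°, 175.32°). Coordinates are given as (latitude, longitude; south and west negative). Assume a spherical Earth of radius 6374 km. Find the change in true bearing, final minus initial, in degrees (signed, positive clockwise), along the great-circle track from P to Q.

Initial bearing θ₁ = atan2(sin Δλ cos φ₂, cos φ₁ sin φ₂ − sin φ₁ cos φ₂ cos Δλ) = 249.88°
Final bearing θ₂ = (initial bearing from the destination back to the start) + 180° = 342.52°
Δθ = θ₂ − θ₁ = +92.6°

+92.6°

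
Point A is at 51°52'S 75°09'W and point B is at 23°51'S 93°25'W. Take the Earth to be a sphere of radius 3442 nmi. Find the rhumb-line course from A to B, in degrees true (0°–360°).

333.3°

Meridional parts: M(φ₁)=-1.0624, M(φ₂)=-0.4288 → ΔM = +0.6336;  Δλ = -0.3188 rad
tan C = Δλ / ΔM = -0.5032 → C = 333.29°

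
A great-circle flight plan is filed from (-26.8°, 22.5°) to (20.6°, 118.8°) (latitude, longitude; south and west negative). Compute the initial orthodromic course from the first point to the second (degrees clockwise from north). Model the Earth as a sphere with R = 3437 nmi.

73.9°

N = sin Δλ·cos φ₂ = +0.9304;  D = cos φ₁ sin φ₂ − sin φ₁ cos φ₂ cos Δλ = +0.2677
initial course = atan2(N, D) = 73.95°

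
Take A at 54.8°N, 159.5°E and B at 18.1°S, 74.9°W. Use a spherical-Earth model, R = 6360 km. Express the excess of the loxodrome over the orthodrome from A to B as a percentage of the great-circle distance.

Great circle: σ = 2.1807 rad → d_gc = Rσ = 13869.5 km
Rhumb: Δφ = -1.2723, Δλ = +2.1921, Δψ = -1.4695, q = Δφ/Δψ = 0.8659 → d_rh = R√(Δφ²+q²Δλ²) = 14533.1 km
Excess = (14533.1 − 13869.5) / 13869.5 = 663.6 / 13869.5 = 4.78% ≈ 4.8%

4.8%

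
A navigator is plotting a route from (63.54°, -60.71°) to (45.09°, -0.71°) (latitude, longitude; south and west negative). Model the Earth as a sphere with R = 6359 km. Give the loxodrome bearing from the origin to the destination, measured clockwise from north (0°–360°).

Δψ = ln[tan(π/4+φ₂/2)/tan(π/4+φ₁/2)] = -0.5641
Δλ = +1.0472 rad (taken the short way round)
course = atan2(Δλ, Δψ) = 118.31°

118.3°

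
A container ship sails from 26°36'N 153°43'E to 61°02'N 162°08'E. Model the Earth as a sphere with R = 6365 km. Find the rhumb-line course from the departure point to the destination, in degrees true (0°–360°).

9.6°

Δψ = ln[tan(π/4+φ₂/2)/tan(π/4+φ₁/2)] = +0.8717
Δλ = +0.1469 rad (taken the short way round)
course = atan2(Δλ, Δψ) = 9.57°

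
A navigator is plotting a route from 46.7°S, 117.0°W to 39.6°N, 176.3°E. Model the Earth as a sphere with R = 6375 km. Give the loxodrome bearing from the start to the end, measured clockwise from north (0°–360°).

Meridional parts: M(φ₁)=-0.9240, M(φ₂)=+0.7538 → ΔM = +1.6778;  Δλ = -1.1641 rad
tan C = Δλ / ΔM = -0.6938 → C = 325.25°

325.2°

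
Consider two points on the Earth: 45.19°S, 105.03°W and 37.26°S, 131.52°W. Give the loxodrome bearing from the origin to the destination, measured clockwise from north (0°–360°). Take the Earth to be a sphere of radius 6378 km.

Meridional parts: M(φ₁)=-0.8861, M(φ₂)=-0.7017 → ΔM = +0.1844;  Δλ = -0.4623 rad
tan C = Δλ / ΔM = -2.5074 → C = 291.74°

291.7°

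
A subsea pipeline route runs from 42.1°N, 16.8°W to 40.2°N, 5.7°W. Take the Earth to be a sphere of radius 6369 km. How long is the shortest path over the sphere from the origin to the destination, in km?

cos σ = sin φ₁ sin φ₂ + cos φ₁ cos φ₂ cos Δλ
      = sin(42.10°)sin(40.20°) + cos(42.10°)cos(40.20°)cos(11.10°) = 0.9888
σ = 8.565° → d = Rσ = 6369·0.14948 = 952 km

952 km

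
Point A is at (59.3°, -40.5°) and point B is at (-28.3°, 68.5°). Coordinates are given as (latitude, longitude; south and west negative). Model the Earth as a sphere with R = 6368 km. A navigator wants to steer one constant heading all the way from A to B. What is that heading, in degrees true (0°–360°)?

Meridional parts: M(φ₁)=+1.2928, M(φ₂)=-0.5153 → ΔM = -1.8081;  Δλ = +1.9024 rad
tan C = Δλ / ΔM = -1.0522 → C = 133.54°

133.5°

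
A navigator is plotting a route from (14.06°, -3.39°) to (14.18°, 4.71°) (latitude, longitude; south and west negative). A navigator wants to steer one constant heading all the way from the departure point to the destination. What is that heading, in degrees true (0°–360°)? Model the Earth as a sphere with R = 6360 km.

Δψ = ln[tan(π/4+φ₂/2)/tan(π/4+φ₁/2)] = +0.0022
Δλ = +0.1414 rad (taken the short way round)
course = atan2(Δλ, Δψ) = 89.12°

89.1°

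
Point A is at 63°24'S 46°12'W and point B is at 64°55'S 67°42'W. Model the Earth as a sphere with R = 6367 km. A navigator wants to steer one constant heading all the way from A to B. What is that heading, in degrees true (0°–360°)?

Δψ = ln[tan(π/4+φ₂/2)/tan(π/4+φ₁/2)] = -0.0607
Δλ = -0.3752 rad (taken the short way round)
course = atan2(Δλ, Δψ) = 260.80°

260.8°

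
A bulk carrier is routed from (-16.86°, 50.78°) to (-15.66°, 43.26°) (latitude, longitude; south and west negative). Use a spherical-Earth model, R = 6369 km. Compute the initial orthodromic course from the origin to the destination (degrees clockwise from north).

N = sin Δλ·cos φ₂ = -0.1260;  D = cos φ₁ sin φ₂ − sin φ₁ cos φ₂ cos Δλ = +0.0185
initial course = atan2(N, D) = 278.37°

278.4°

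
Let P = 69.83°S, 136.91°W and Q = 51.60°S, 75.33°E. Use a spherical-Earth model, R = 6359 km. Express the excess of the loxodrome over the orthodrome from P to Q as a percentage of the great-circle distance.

28.4%

Great circle: σ = 0.9831 rad → d_gc = Rσ = 6251.3 km
Rhumb: Δφ = +0.3182, Δλ = -2.5789, Δψ = +0.6719, q = Δφ/Δψ = 0.4735 → d_rh = R√(Δφ²+q²Δλ²) = 8024.9 km
Excess = (8024.9 − 6251.3) / 6251.3 = 1773.6 / 6251.3 = 28.37% ≈ 28.4%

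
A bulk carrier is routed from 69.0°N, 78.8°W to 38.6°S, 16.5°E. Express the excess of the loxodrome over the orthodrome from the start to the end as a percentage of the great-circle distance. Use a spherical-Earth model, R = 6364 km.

2.5%

Great circle: σ = 2.2247 rad → d_gc = Rσ = 14158.2 km
Rhumb: Δφ = -1.8780, Δλ = +1.6633, Δψ = -2.4169, q = Δφ/Δψ = 0.7770 → d_rh = R√(Δφ²+q²Δλ²) = 14508.1 km
Excess = (14508.1 − 14158.2) / 14158.2 = 349.9 / 14158.2 = 2.47% ≈ 2.5%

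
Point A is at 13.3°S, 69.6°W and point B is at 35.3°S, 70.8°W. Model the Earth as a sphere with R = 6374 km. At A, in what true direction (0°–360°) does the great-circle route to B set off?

182.6°

θ = atan2( sin Δλ·cos φ₂ ,  cos φ₁ sin φ₂ − sin φ₁ cos φ₂ cos Δλ )
  = atan2(-0.0171, -0.3746) = 182.61°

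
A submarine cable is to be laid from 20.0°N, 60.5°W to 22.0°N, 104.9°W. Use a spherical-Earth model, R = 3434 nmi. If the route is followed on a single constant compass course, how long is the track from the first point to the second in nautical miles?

2487 nmi

Δψ = ln[tan(π/4+φ₂/2)/tan(π/4+φ₁/2)] = +0.0374;  Δφ = +0.0349 rad,  Δλ = -0.7749 rad
q = Δφ/Δψ = 0.9335
d = R·√(Δφ² + q²Δλ²) = 3434·0.72425 = 2487 nmi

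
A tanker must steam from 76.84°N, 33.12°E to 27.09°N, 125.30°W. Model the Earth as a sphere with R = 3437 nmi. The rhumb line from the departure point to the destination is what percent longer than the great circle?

Great circle: σ = 1.3130 rad → d_gc = Rσ = 4512.8 nmi
Rhumb: Δφ = -0.8683, Δλ = -2.7650, Δψ = -1.6683, q = Δφ/Δψ = 0.5205 → d_rh = R√(Δφ²+q²Δλ²) = 5776.7 nmi
Excess = (5776.7 − 4512.8) / 4512.8 = 1263.9 / 4512.8 = 28.01% ≈ 28.0%

28.0%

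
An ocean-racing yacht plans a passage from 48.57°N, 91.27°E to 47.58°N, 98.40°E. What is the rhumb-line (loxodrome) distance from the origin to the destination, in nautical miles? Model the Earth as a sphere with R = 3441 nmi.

Δψ = ln[tan(π/4+φ₂/2)/tan(π/4+φ₁/2)] = -0.0259;  Δφ = -0.0173 rad,  Δλ = +0.1244 rad
q = Δφ/Δψ = 0.6681
d = R·√(Δφ² + q²Δλ²) = 3441·0.08492 = 292 nmi

292 nmi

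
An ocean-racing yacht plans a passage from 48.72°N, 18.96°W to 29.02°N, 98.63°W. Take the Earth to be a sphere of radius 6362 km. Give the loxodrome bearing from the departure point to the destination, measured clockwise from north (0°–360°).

252.2°

Δψ = ln[tan(π/4+φ₂/2)/tan(π/4+φ₁/2)] = -0.4467
Δλ = -1.3905 rad (taken the short way round)
course = atan2(Δλ, Δψ) = 252.19°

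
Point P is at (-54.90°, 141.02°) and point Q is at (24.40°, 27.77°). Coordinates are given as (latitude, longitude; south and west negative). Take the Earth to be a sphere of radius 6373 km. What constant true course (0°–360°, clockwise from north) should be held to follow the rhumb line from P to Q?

Meridional parts: M(φ₁)=-1.1512, M(φ₂)=+0.4393 → ΔM = +1.5905;  Δλ = -1.9766 rad
tan C = Δλ / ΔM = -1.2427 → C = 308.82°

308.8°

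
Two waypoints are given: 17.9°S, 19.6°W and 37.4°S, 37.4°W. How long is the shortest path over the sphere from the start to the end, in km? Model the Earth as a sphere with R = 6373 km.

2779 km

cos σ = sin φ₁ sin φ₂ + cos φ₁ cos φ₂ cos Δλ
      = sin(-17.90°)sin(-37.40°) + cos(-17.90°)cos(-37.40°)cos(-17.80°) = 0.9065
σ = 24.980° → d = Rσ = 6373·0.43599 = 2779 km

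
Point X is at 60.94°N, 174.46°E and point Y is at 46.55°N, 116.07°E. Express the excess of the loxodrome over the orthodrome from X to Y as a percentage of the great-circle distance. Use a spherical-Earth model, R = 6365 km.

Great circle: σ = 0.6272 rad → d_gc = Rσ = 3992.2 km
Rhumb: Δφ = -0.2512, Δλ = -1.0191, Δψ = -0.4301, q = Δφ/Δψ = 0.5840 → d_rh = R√(Δφ²+q²Δλ²) = 4111.4 km
Excess = (4111.4 − 3992.2) / 3992.2 = 119.2 / 3992.2 = 2.99% ≈ 3.0%

3.0%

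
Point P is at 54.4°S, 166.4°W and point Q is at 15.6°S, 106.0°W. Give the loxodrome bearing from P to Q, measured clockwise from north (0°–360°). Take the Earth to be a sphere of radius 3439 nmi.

Meridional parts: M(φ₁)=-1.1361, M(φ₂)=-0.2757 → ΔM = +0.8604;  Δλ = +1.0542 rad
tan C = Δλ / ΔM = +1.2252 → C = 50.78°

50.8°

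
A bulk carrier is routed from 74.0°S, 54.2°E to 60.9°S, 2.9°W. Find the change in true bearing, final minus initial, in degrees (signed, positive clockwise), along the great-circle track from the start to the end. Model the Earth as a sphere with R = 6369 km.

At departure: θ₁ = atan2(sin Δλ cos φ₂, cos φ₁ sin φ₂ − sin φ₁ cos φ₂ cos Δλ) = 271.84°
At arrival: θ₂ = atan2(sin Δλ cos φ₁, −cos φ₂ sin φ₁ + sin φ₂ cos φ₁ cos Δλ) = 325.50°
Δθ = θ₂ − θ₁ = +53.7°

+53.7°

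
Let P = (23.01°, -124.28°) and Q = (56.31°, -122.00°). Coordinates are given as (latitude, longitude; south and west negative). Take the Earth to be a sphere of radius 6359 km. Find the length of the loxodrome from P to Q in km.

3701 km

Rhumb course C = atan2(Δλ, Δψ) with Δψ = ln[tan(π/4+φ₂/2)/tan(π/4+φ₁/2)] = +0.7819, Δλ = +0.0398 → C = 2.91°
d = R·|Δφ| / |cos C| = 6359·0.58119 / 0.99871 = 3701 km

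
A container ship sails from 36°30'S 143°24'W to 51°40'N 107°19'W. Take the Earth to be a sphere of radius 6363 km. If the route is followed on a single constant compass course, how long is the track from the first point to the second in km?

10412 km

Δψ = ln[tan(π/4+φ₂/2)/tan(π/4+φ₁/2)] = +1.7418;  Δφ = +1.5388 rad,  Δλ = +0.6298 rad
q = Δφ/Δψ = 0.8834
d = R·√(Δφ² + q²Δλ²) = 6363·1.63629 = 10412 km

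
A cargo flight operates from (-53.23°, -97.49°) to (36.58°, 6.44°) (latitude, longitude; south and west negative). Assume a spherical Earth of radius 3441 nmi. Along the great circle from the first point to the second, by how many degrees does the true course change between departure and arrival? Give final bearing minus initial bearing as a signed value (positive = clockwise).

-29.3°

Initial bearing θ₁ = atan2(sin Δλ cos φ₂, cos φ₁ sin φ₂ − sin φ₁ cos φ₂ cos Δλ) = 75.48°
Final bearing θ₂ = (initial bearing from the destination back to the start) + 180° = 46.19°
Δθ = θ₂ − θ₁ = -29.3°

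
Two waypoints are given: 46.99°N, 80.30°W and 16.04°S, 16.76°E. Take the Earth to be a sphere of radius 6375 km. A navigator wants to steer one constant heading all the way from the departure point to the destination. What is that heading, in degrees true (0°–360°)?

Δψ = ln[tan(π/4+φ₂/2)/tan(π/4+φ₁/2)] = -1.2151
Δλ = +1.6940 rad (taken the short way round)
course = atan2(Δλ, Δψ) = 125.65°

125.7°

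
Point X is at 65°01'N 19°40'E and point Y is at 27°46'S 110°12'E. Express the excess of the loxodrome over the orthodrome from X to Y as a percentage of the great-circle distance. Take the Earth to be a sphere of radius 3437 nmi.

2.4%

Great circle: σ = 2.0106 rad → d_gc = Rσ = 6910.4 nmi
Rhumb: Δφ = -1.6194, Δλ = +1.5801, Δψ = -2.0119, q = Δφ/Δψ = 0.8049 → d_rh = R√(Δφ²+q²Δλ²) = 7077.1 nmi
Excess = (7077.1 − 6910.4) / 6910.4 = 166.7 / 6910.4 = 2.41% ≈ 2.4%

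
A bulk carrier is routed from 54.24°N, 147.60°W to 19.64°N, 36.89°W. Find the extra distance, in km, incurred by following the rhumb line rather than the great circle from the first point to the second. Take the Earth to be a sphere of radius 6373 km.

Great circle: cos σ = sin φ₁ sin φ₂ + cos φ₁ cos φ₂ cos Δλ,  σ = 1.4926 rad → d_gc = 9512.4260 km
Rhumb line: Δψ = -0.7816, q = Δφ/Δψ = 0.7726, d_rh = R√(Δφ²+q²Δλ²) = 10262.9261 km
Excess = 10262.9261 − 9512.4260 = 750.5001 ≈ 751 km

751 km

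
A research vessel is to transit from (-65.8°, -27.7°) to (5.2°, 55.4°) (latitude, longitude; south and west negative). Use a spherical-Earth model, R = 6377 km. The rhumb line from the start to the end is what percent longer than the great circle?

Great circle: σ = 1.6044 rad → d_gc = Rσ = 10231.4 km
Rhumb: Δφ = +1.2392, Δλ = +1.4504, Δψ = +1.6309, q = Δφ/Δψ = 0.7598 → d_rh = R√(Δφ²+q²Δλ²) = 10575.1 km
Excess = (10575.1 − 10231.4) / 10231.4 = 343.7 / 10231.4 = 3.36% ≈ 3.4%

3.4%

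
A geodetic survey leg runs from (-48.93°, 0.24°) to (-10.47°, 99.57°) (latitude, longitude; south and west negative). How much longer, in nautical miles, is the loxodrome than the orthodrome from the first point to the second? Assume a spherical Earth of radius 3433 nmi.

Great circle: cos σ = sin φ₁ sin φ₂ + cos φ₁ cos φ₂ cos Δλ,  σ = 1.5385 rad → d_gc = 5281.8 nmi
Rhumb line: Δψ = +0.7982, q = Δφ/Δψ = 0.8410, d_rh = R√(Δφ²+q²Δλ²) = 5510.1 nmi
Excess = 5510.1 − 5281.8 = 228.3 ≈ 228 nmi

228 nmi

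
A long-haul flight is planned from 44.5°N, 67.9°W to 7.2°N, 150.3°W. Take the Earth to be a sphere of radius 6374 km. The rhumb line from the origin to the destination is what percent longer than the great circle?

Great circle: σ = 1.3884 rad → d_gc = Rσ = 8849.3 km
Rhumb: Δφ = -0.6510, Δλ = -1.4382, Δψ = -0.7431, q = Δφ/Δψ = 0.8761 → d_rh = R√(Δφ²+q²Δλ²) = 9039.5 km
Excess = (9039.5 − 8849.3) / 8849.3 = 190.2 / 8849.3 = 2.149% ≈ 2.1%

2.1%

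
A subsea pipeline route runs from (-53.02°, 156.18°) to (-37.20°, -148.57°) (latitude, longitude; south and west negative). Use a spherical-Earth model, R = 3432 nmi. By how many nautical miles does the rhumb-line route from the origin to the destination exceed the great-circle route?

Great circle: cos σ = sin φ₁ sin φ₂ + cos φ₁ cos φ₂ cos Δλ,  σ = 0.7135 rad → d_gc = 2448.7 nmi
Rhumb line: Δψ = +0.3950, q = Δφ/Δψ = 0.6989, d_rh = R√(Δφ²+q²Δλ²) = 2499.7 nmi
Excess = 2499.7 − 2448.7 = 51.0 ≈ 51 nmi

51 nmi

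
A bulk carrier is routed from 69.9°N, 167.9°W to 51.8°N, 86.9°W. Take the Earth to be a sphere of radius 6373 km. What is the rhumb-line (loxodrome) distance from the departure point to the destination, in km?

4702 km

Rhumb course C = atan2(Δλ, Δψ) with Δψ = ln[tan(π/4+φ₂/2)/tan(π/4+φ₁/2)] = -0.6698, Δλ = +1.4137 → C = 115.35°
d = R·|Δφ| / |cos C| = 6373·0.31590 / 0.42817 = 4702 km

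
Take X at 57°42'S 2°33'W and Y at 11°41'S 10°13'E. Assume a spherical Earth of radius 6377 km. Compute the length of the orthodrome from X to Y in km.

5235 km

Haversine: a = sin²(Δφ/2)+cos φ₁ cos φ₂ sin²(Δλ/2) = 0.15924;  σ = 2·atan2(√a,√(1−a))
σ = 47.038° → d = Rσ = 6377·0.82097 = 5235 km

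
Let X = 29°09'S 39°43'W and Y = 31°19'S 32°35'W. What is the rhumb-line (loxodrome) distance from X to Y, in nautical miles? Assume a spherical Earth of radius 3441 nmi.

Δψ = ln[tan(π/4+φ₂/2)/tan(π/4+φ₁/2)] = -0.0438;  Δφ = -0.0378 rad,  Δλ = +0.1245 rad
q = Δφ/Δψ = 0.8639
d = R·√(Δφ² + q²Δλ²) = 3441·0.11401 = 392 nmi

392 nmi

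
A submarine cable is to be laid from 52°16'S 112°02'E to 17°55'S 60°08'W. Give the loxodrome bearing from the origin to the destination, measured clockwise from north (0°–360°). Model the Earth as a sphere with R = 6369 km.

284.1°

Meridional parts: M(φ₁)=-1.0737, M(φ₂)=-0.3179 → ΔM = +0.7558;  Δλ = -3.0049 rad
tan C = Δλ / ΔM = -3.9757 → C = 284.12°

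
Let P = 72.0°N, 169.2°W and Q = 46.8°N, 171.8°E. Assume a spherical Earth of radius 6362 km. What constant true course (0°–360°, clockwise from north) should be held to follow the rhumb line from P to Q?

199.9°

Δψ = ln[tan(π/4+φ₂/2)/tan(π/4+φ₁/2)] = -0.9162
Δλ = -0.3316 rad (taken the short way round)
course = atan2(Δλ, Δψ) = 199.90°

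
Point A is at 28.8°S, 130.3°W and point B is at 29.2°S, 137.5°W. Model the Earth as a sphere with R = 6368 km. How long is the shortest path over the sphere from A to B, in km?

701 km

Haversine: a = sin²(Δφ/2)+cos φ₁ cos φ₂ sin²(Δλ/2) = 0.00303;  σ = 2·atan2(√a,√(1−a))
σ = 6.309° → d = Rσ = 6368·0.11011 = 701 km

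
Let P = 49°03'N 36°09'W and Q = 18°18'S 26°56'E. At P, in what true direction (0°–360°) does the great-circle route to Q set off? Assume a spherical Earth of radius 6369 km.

θ = atan2( sin Δλ·cos φ₂ ,  cos φ₁ sin φ₂ − sin φ₁ cos φ₂ cos Δλ )
  = atan2(+0.8466, -0.5304) = 122.07°

122.1°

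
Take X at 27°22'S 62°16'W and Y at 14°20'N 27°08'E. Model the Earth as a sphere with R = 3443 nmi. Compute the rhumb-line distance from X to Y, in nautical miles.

5786 nmi

Δψ = ln[tan(π/4+φ₂/2)/tan(π/4+φ₁/2)] = +0.7497;  Δφ = +0.7278 rad,  Δλ = +1.5603 rad
q = Δφ/Δψ = 0.9708
d = R·√(Δφ² + q²Δλ²) = 3443·1.68048 = 5786 nmi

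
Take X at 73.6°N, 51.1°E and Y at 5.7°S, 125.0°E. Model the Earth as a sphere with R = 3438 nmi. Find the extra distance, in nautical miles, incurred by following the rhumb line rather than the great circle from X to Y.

Great circle: cos σ = sin φ₁ sin φ₂ + cos φ₁ cos φ₂ cos Δλ,  σ = 1.5882 rad → d_gc = 5460.1 nmi
Rhumb line: Δψ = -2.0369, q = Δφ/Δψ = 0.6795, d_rh = R√(Δφ²+q²Δλ²) = 5632.1 nmi
Excess = 5632.1 − 5460.1 = 172.0 ≈ 172 nmi

172 nmi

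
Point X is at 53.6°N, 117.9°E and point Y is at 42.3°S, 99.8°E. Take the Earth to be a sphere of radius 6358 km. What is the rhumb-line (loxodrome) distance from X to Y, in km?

Rhumb course C = atan2(Δλ, Δψ) with Δψ = ln[tan(π/4+φ₂/2)/tan(π/4+φ₁/2)] = -1.9286, Δλ = -0.3159 → C = 189.30°
d = R·|Δφ| / |cos C| = 6358·1.67377 / 0.98685 = 10784 km

10784 km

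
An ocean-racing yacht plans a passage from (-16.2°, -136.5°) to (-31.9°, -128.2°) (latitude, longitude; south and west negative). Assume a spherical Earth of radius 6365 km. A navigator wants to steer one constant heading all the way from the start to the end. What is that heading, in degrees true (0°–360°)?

154.3°

Meridional parts: M(φ₁)=-0.2866, M(φ₂)=-0.5880 → ΔM = -0.3014;  Δλ = +0.1449 rad
tan C = Δλ / ΔM = -0.4807 → C = 154.33°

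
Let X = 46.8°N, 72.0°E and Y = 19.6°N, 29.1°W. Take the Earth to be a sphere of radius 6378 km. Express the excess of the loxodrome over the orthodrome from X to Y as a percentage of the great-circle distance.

5.2%

Great circle: σ = 1.4501 rad → d_gc = Rσ = 9248.9 km
Rhumb: Δφ = -0.4747, Δλ = -1.7645, Δψ = -0.5776, q = Δφ/Δψ = 0.8220 → d_rh = R√(Δφ²+q²Δλ²) = 9733.3 km
Excess = (9733.3 − 9248.9) / 9248.9 = 484.4 / 9248.9 = 5.24% ≈ 5.2%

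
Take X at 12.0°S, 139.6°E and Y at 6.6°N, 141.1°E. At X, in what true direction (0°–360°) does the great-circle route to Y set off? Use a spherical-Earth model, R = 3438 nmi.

θ = atan2( sin Δλ·cos φ₂ ,  cos φ₁ sin φ₂ − sin φ₁ cos φ₂ cos Δλ )
  = atan2(+0.0260, +0.3189) = 4.66°

4.7°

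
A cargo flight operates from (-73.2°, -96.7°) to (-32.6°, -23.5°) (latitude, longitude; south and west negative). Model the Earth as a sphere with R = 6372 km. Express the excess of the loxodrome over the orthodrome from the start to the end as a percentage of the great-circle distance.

Great circle: σ = 0.9445 rad → d_gc = Rσ = 6018.3 km
Rhumb: Δφ = +0.7086, Δλ = +1.2776, Δψ = +1.3104, q = Δφ/Δψ = 0.5408 → d_rh = R√(Δφ²+q²Δλ²) = 6306.1 km
Excess = (6306.1 − 6018.3) / 6018.3 = 287.8 / 6018.3 = 4.78% ≈ 4.8%

4.8%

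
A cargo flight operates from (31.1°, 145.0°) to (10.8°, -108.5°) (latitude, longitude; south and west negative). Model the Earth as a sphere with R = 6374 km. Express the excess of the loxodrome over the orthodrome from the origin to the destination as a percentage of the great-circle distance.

Great circle: σ = 1.7134 rad → d_gc = Rσ = 10921.1 km
Rhumb: Δφ = -0.3543, Δλ = +1.8588, Δψ = -0.3820, q = Δφ/Δψ = 0.9275 → d_rh = R√(Δφ²+q²Δλ²) = 11219.0 km
Excess = (11219.0 − 10921.1) / 10921.1 = 297.9 / 10921.1 = 2.73% ≈ 2.7%

2.7%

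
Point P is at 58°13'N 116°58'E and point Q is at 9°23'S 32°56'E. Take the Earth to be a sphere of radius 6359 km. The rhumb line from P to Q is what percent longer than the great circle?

Great circle: σ = 1.6555 rad → d_gc = Rσ = 10527.1 km
Rhumb: Δφ = -1.1798, Δλ = -1.4667, Δψ = -1.4208, q = Δφ/Δψ = 0.8304 → d_rh = R√(Δφ²+q²Δλ²) = 10782.8 km
Excess = (10782.8 − 10527.1) / 10527.1 = 255.7 / 10527.1 = 2.43% ≈ 2.4%

2.4%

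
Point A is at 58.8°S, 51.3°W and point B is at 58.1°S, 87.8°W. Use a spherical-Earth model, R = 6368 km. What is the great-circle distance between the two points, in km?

2098 km

Haversine: a = sin²(Δφ/2)+cos φ₁ cos φ₂ sin²(Δλ/2) = 0.02688;  σ = 2·atan2(√a,√(1−a))
σ = 18.874° → d = Rσ = 6368·0.32941 = 2098 km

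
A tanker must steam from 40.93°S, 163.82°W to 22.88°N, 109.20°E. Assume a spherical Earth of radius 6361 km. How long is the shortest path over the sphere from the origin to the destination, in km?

11390 km

cos σ = sin φ₁ sin φ₂ + cos φ₁ cos φ₂ cos Δλ
      = sin(-40.93°)sin(22.88°) + cos(-40.93°)cos(22.88°)cos(-86.98°) = -0.2180
σ = 102.594° → d = Rσ = 6361·1.79061 = 11390 km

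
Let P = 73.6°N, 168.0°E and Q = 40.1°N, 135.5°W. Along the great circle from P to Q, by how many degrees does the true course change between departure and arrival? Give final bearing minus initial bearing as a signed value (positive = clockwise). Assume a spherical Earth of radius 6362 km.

At departure: θ₁ = atan2(sin Δλ cos φ₂, cos φ₁ sin φ₂ − sin φ₁ cos φ₂ cos Δλ) = 109.28°
At arrival: θ₂ = atan2(sin Δλ cos φ₁, −cos φ₂ sin φ₁ + sin φ₂ cos φ₁ cos Δλ) = 159.61°
Δθ = θ₂ − θ₁ = +50.3°

+50.3°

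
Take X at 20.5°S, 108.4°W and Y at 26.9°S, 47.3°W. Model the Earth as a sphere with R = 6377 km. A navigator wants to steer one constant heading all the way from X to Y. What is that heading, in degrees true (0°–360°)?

Meridional parts: M(φ₁)=-0.3657, M(φ₂)=-0.4878 → ΔM = -0.1221;  Δλ = +1.0664 rad
tan C = Δλ / ΔM = -8.7354 → C = 96.53°

96.5°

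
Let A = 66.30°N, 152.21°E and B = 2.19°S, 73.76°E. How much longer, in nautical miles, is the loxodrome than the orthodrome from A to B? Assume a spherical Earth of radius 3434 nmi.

Great circle: cos σ = sin φ₁ sin φ₂ + cos φ₁ cos φ₂ cos Δλ,  σ = 1.5254 rad → d_gc = 5238.1 nmi
Rhumb line: Δψ = -1.5997, q = Δφ/Δψ = 0.7472, d_rh = R√(Δφ²+q²Δλ²) = 5403.2 nmi
Excess = 5403.2 − 5238.1 = 165.1 ≈ 165 nmi

165 nmi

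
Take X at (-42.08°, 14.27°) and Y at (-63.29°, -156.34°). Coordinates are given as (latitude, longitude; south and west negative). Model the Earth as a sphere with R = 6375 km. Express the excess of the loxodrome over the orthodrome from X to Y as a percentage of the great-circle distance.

Great circle: σ = 1.2979 rad → d_gc = Rσ = 8274.1 km
Rhumb: Δφ = -0.3702, Δλ = -2.9777, Δψ = -0.6269, q = Δφ/Δψ = 0.5905 → d_rh = R√(Δφ²+q²Δλ²) = 11454.3 km
Excess = (11454.3 − 8274.1) / 8274.1 = 3180.2 / 8274.1 = 38.44% ≈ 38.4%

38.4%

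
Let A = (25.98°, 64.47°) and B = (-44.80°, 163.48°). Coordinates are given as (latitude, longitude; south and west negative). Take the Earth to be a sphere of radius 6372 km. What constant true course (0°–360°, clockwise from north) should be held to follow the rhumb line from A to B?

127.9°

Δψ = ln[tan(π/4+φ₂/2)/tan(π/4+φ₁/2)] = -1.3463
Δλ = +1.7281 rad (taken the short way round)
course = atan2(Δλ, Δψ) = 127.92°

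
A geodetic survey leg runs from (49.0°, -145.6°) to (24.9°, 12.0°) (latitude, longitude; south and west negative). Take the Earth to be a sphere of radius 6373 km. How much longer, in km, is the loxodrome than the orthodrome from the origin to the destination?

Great circle: cos σ = sin φ₁ sin φ₂ + cos φ₁ cos φ₂ cos Δλ,  σ = 1.8054 rad → d_gc = 11505.5 km
Rhumb line: Δψ = -0.5349, q = Δφ/Δψ = 0.7864, d_rh = R√(Δφ²+q²Δλ²) = 14044.1 km
Excess = 14044.1 − 11505.5 = 2538.6 ≈ 2539 km

2539 km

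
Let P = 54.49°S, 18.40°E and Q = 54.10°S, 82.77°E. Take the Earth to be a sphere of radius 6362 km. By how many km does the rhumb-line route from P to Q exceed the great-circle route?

149 km

Great circle: cos σ = sin φ₁ sin φ₂ + cos φ₁ cos φ₂ cos Δλ,  σ = 0.6322 rad → d_gc = 4022.3 km
Rhumb line: Δψ = +0.0117, q = Δφ/Δψ = 0.5836, d_rh = R√(Δφ²+q²Δλ²) = 4171.6 km
Excess = 4171.6 − 4022.3 = 149.3 ≈ 149 km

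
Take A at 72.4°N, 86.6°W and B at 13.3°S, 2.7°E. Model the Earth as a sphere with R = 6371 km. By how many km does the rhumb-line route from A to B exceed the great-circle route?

475 km

Great circle: cos σ = sin φ₁ sin φ₂ + cos φ₁ cos φ₂ cos Δλ,  σ = 1.7882 rad → d_gc = 11392.6 km
Rhumb line: Δψ = -2.0998, q = Δφ/Δψ = 0.7123, d_rh = R√(Δφ²+q²Δλ²) = 11867.6 km
Excess = 11867.6 − 11392.6 = 475.0 ≈ 475 km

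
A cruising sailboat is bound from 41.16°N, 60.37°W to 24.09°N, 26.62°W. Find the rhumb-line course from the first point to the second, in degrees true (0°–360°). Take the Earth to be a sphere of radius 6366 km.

Δψ = ln[tan(π/4+φ₂/2)/tan(π/4+φ₁/2)] = -0.3562
Δλ = +0.5890 rad (taken the short way round)
course = atan2(Δλ, Δψ) = 121.16°

121.2°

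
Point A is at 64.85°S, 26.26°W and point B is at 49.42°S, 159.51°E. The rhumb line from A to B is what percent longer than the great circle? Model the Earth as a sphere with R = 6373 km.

Great circle: σ = 1.1457 rad → d_gc = Rσ = 7301.3 km
Rhumb: Δφ = +0.2693, Δλ = -3.0409, Δψ = +0.5052, q = Δφ/Δψ = 0.5330 → d_rh = R√(Δφ²+q²Δλ²) = 10471.2 km
Excess = (10471.2 − 7301.3) / 7301.3 = 3169.9 / 7301.3 = 43.42% ≈ 43.4%

43.4%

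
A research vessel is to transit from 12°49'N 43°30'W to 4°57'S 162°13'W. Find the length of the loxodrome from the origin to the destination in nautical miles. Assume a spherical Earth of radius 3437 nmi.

7156 nmi

Δψ = ln[tan(π/4+φ₂/2)/tan(π/4+φ₁/2)] = -0.3121;  Δφ = -0.3101 rad,  Δλ = -2.0720 rad
q = Δφ/Δψ = 0.9936
d = R·√(Δφ² + q²Δλ²) = 3437·2.08196 = 7156 nmi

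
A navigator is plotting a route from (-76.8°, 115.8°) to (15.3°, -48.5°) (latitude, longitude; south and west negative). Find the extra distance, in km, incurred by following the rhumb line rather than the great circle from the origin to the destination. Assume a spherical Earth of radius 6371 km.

2735 km

Great circle: cos σ = sin φ₁ sin φ₂ + cos φ₁ cos φ₂ cos Δλ,  σ = 2.0589 rad → d_gc = 13117.2 km
Rhumb line: Δψ = +2.4270, q = Δφ/Δψ = 0.6623, d_rh = R√(Δφ²+q²Δλ²) = 15852.2 km
Excess = 15852.2 − 13117.2 = 2735.0 ≈ 2735 km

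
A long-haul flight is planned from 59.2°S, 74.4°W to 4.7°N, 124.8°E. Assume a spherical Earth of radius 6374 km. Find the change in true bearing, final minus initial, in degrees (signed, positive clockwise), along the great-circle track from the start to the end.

Initial bearing θ₁ = atan2(sin Δλ cos φ₂, cos φ₁ sin φ₂ − sin φ₁ cos φ₂ cos Δλ) = 203.15°
Final bearing θ₂ = (initial bearing from the destination back to the start) + 180° = 348.35°
Δθ = θ₂ − θ₁ = +145.2°

+145.2°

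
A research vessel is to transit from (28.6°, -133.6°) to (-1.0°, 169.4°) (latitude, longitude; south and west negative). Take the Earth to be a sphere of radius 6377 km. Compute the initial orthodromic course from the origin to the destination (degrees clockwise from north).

N = sin Δλ·cos φ₂ = -0.8385;  D = cos φ₁ sin φ₂ − sin φ₁ cos φ₂ cos Δλ = -0.2760
initial course = atan2(N, D) = 251.78°

251.8°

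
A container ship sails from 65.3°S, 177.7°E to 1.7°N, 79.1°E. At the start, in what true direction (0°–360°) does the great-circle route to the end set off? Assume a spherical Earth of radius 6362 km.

262.9°

N = sin Δλ·cos φ₂ = -0.9883;  D = cos φ₁ sin φ₂ − sin φ₁ cos φ₂ cos Δλ = -0.1234
initial course = atan2(N, D) = 262.88°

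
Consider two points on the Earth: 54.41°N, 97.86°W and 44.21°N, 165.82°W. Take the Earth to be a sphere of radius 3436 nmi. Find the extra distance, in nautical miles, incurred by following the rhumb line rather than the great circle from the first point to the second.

Great circle: cos σ = sin φ₁ sin φ₂ + cos φ₁ cos φ₂ cos Δλ,  σ = 0.7618 rad → d_gc = 2617.6 nmi
Rhumb line: Δψ = -0.2744, q = Δφ/Δψ = 0.6488, d_rh = R√(Δφ²+q²Δλ²) = 2713.9 nmi
Excess = 2713.9 − 2617.6 = 96.3 ≈ 96 nmi

96 nmi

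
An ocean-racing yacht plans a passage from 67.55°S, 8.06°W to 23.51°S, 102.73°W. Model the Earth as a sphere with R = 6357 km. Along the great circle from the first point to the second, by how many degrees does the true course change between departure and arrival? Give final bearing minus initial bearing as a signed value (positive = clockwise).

At departure: θ₁ = atan2(sin Δλ cos φ₂, cos φ₁ sin φ₂ − sin φ₁ cos φ₂ cos Δλ) = 256.39°
At arrival: θ₂ = atan2(sin Δλ cos φ₁, −cos φ₂ sin φ₁ + sin φ₂ cos φ₁ cos Δλ) = 336.12°
Δθ = θ₂ − θ₁ = +79.7°

+79.7°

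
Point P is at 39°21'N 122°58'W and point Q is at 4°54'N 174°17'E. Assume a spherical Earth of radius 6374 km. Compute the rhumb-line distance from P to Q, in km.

Δψ = ln[tan(π/4+φ₂/2)/tan(π/4+φ₁/2)] = -0.6625;  Δφ = -0.6013 rad,  Δλ = -1.0952 rad
q = Δφ/Δψ = 0.9075
d = R·√(Δφ² + q²Δλ²) = 6374·1.16162 = 7404 km

7404 km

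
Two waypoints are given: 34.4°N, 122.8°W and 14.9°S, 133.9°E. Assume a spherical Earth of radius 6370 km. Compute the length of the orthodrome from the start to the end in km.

Haversine: a = sin²(Δφ/2)+cos φ₁ cos φ₂ sin²(Δλ/2) = 0.66435;  σ = 2·atan2(√a,√(1−a))
σ = 109.190° → d = Rσ = 6370·1.90573 = 12139 km

12139 km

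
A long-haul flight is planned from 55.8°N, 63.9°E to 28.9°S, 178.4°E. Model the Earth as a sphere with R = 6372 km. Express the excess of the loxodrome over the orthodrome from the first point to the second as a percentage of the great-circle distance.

Great circle: σ = 2.2190 rad → d_gc = Rσ = 14139.6 km
Rhumb: Δφ = -1.4783, Δλ = +1.9984, Δψ = -1.7061, q = Δφ/Δψ = 0.8665 → d_rh = R√(Δφ²+q²Δλ²) = 14507.7 km
Excess = (14507.7 − 14139.6) / 14139.6 = 368.1 / 14139.6 = 2.60% ≈ 2.6%

2.6%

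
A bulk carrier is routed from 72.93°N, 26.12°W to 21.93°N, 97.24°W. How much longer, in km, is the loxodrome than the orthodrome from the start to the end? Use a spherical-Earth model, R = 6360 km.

Great circle: cos σ = sin φ₁ sin φ₂ + cos φ₁ cos φ₂ cos Δλ,  σ = 1.1095 rad → d_gc = 7056.2 km
Rhumb line: Δψ = -1.5042, q = Δφ/Δψ = 0.5918, d_rh = R√(Δφ²+q²Δλ²) = 7339.9 km
Excess = 7339.9 − 7056.2 = 283.7 ≈ 284 km

284 km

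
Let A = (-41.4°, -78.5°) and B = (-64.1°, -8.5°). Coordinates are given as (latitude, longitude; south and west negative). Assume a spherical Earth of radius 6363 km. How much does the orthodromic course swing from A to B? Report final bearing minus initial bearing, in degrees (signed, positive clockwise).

At departure: θ₁ = atan2(sin Δλ cos φ₂, cos φ₁ sin φ₂ − sin φ₁ cos φ₂ cos Δλ) = 144.52°
At arrival: θ₂ = atan2(sin Δλ cos φ₁, −cos φ₂ sin φ₁ + sin φ₂ cos φ₁ cos Δλ) = 85.29°
Δθ = θ₂ − θ₁ = -59.2°

-59.2°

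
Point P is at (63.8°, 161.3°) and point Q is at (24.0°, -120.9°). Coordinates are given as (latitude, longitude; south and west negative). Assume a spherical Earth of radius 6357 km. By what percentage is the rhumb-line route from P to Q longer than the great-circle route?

4.4%

Great circle: σ = 1.1038 rad → d_gc = Rσ = 7017.0 km
Rhumb: Δφ = -0.6946, Δλ = +1.3579, Δψ = -1.0263, q = Δφ/Δψ = 0.6769 → d_rh = R√(Δφ²+q²Δλ²) = 7323.6 km
Excess = (7323.6 − 7017.0) / 7017.0 = 306.6 / 7017.0 = 4.37% ≈ 4.4%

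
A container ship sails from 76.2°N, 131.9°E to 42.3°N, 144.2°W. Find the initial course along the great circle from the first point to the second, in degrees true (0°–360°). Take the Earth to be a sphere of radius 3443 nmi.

θ = atan2( sin Δλ·cos φ₂ ,  cos φ₁ sin φ₂ − sin φ₁ cos φ₂ cos Δλ )
  = atan2(+0.7354, +0.0842) = 83.47°

83.5°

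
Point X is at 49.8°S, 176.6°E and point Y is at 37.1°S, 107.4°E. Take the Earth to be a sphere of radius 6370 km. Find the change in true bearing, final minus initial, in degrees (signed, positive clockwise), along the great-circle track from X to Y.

At departure: θ₁ = atan2(sin Δλ cos φ₂, cos φ₁ sin φ₂ − sin φ₁ cos φ₂ cos Δλ) = 256.94°
At arrival: θ₂ = atan2(sin Δλ cos φ₁, −cos φ₂ sin φ₁ + sin φ₂ cos φ₁ cos Δλ) = 307.97°
Δθ = θ₂ − θ₁ = +51.0°

+51.0°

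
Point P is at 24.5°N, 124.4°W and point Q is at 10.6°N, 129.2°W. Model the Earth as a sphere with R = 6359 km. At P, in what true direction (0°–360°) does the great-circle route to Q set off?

N = sin Δλ·cos φ₂ = -0.0822;  D = cos φ₁ sin φ₂ − sin φ₁ cos φ₂ cos Δλ = -0.2388
initial course = atan2(N, D) = 199.01°

199.0°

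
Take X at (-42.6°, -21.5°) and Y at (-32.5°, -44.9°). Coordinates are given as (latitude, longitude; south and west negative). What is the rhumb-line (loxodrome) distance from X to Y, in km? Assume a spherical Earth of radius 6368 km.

Δψ = ln[tan(π/4+φ₂/2)/tan(π/4+φ₁/2)] = +0.2230;  Δφ = +0.1763 rad,  Δλ = -0.4084 rad
q = Δφ/Δψ = 0.7906
d = R·√(Δφ² + q²Δλ²) = 6368·0.36786 = 2343 km

2343 km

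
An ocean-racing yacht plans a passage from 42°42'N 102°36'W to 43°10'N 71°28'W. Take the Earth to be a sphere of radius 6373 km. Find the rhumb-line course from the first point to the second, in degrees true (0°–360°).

Δψ = ln[tan(π/4+φ₂/2)/tan(π/4+φ₁/2)] = +0.0111
Δλ = +0.5434 rad (taken the short way round)
course = atan2(Δλ, Δψ) = 88.83°

88.8°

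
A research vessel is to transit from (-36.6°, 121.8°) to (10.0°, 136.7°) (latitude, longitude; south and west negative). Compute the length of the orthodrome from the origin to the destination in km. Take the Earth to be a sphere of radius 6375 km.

5414 km

cos σ = sin φ₁ sin φ₂ + cos φ₁ cos φ₂ cos Δλ
      = sin(-36.60°)sin(10.00°) + cos(-36.60°)cos(10.00°)cos(14.90°) = 0.6605
σ = 48.662° → d = Rσ = 6375·0.84931 = 5414 km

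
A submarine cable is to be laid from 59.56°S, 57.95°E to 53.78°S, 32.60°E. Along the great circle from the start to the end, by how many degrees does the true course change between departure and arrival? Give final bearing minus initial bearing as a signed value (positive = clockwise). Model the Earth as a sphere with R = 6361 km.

Initial bearing θ₁ = atan2(sin Δλ cos φ₂, cos φ₁ sin φ₂ − sin φ₁ cos φ₂ cos Δλ) = 281.54°
Final bearing θ₂ = (initial bearing from the destination back to the start) + 180° = 302.85°
Δθ = θ₂ − θ₁ = +21.3°

+21.3°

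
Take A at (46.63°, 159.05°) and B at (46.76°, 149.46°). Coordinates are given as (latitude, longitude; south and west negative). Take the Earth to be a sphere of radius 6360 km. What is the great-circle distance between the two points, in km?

cos σ = sin φ₁ sin φ₂ + cos φ₁ cos φ₂ cos Δλ
      = sin(46.63°)sin(46.76°) + cos(46.63°)cos(46.76°)cos(-9.59°) = 0.9934
σ = 6.575° → d = Rσ = 6360·0.11475 = 730 km

730 km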